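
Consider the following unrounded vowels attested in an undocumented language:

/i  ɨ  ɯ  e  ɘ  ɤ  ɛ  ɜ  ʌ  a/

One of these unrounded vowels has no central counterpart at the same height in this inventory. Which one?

High: /i/ ~ /ɨ/ ~ /ɯ/
High-mid: /e/ ~ /ɘ/ ~ /ɤ/
Low-mid: /ɛ/ ~ /ɜ/ ~ /ʌ/
Low: only /a/ (front); no central partner.
So /a/ is the unpaired segment.

/a/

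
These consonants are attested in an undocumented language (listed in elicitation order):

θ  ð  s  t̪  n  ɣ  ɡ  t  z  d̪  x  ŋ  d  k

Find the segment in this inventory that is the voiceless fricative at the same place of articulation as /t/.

/s/

/t/ is a voiceless alveolar stop.
The voiceless fricative at the same place is a voiceless alveolar fricative — in this inventory, /s/.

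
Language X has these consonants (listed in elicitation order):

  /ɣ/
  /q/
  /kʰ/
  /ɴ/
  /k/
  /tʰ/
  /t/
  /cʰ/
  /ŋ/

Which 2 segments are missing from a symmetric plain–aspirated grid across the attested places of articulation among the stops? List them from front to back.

place of articulation  plain     aspirated
alveolar          t         tʰ      
palatal           —         cʰ      
velar             k         kʰ      
uvular            q         —       
Gaps, from front to back: palatal lacks plain (/c/); uvular lacks aspirated (/qʰ/).

/c/, /qʰ/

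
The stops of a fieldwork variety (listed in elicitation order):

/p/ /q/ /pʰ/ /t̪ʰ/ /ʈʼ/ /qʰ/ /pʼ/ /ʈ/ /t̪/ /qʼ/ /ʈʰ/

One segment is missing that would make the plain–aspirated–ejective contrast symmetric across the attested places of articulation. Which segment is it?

bilabial: plain /p/, aspirated /pʰ/, ejective /pʼ/.
dental: plain /t̪/, aspirated /t̪ʰ/, ejective —.
retroflex: plain /ʈ/, aspirated /ʈʰ/, ejective /ʈʼ/.
uvular: plain /q/, aspirated /qʰ/, ejective /qʼ/.
The dental row has no ejective member, so the gap is the ejective dental stop /t̪ʼ/.

/t̪ʼ/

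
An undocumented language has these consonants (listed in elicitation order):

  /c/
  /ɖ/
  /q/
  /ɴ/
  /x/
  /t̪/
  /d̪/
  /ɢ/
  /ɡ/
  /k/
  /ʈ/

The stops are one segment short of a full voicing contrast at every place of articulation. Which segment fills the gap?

/ɟ/

dental: voiceless /t̪/, voiced /d̪/.
retroflex: voiceless /ʈ/, voiced /ɖ/.
palatal: voiceless /c/, voiced —.
velar: voiceless /k/, voiced /ɡ/.
uvular: voiceless /q/, voiced /ɢ/.
The palatal row has no voiced member, so the gap is the voiced palatal stop /ɟ/.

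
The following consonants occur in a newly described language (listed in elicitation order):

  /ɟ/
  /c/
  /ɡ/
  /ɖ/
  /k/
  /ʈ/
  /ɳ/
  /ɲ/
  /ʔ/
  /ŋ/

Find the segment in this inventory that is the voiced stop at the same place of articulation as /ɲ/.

/ɲ/ is a palatal nasal.
The voiced stop at the same place is a voiced palatal stop — in this inventory, /ɟ/.

/ɟ/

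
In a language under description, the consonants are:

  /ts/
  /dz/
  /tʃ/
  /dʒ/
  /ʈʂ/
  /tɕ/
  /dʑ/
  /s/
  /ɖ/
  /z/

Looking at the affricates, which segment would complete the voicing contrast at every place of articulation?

alveolar: voiceless /ts/, voiced /dz/.
postalveolar: voiceless /tʃ/, voiced /dʒ/.
retroflex: voiceless /ʈʂ/, voiced —.
alveolo-palatal: voiceless /tɕ/, voiced /dʑ/.
The retroflex row has no voiced member, so the gap is the voiced retroflex affricate /ɖʐ/.

/ɖʐ/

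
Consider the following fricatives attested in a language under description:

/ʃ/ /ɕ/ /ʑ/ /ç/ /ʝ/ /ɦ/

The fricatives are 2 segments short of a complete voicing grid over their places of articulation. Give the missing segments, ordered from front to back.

/ʒ/, /h/

postalveolar: voiceless /ʃ/, voiced —.
alveolo-palatal: voiceless /ɕ/, voiced /ʑ/.
palatal: voiceless /ç/, voiced /ʝ/.
glottal: voiceless —, voiced /ɦ/.
Gaps, from front to back: postalveolar lacks voiced (/ʒ/); glottal lacks voiceless (/h/).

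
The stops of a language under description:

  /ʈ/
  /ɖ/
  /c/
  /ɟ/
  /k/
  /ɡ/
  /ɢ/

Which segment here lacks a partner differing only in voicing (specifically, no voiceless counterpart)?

Retroflex: /ʈ/ ~ /ɖ/
Palatal: /c/ ~ /ɟ/
Velar: /k/ ~ /ɡ/
Uvular: only /ɢ/ (voiced); no voiceless partner.
So /ɢ/ is the unpaired segment.

/ɢ/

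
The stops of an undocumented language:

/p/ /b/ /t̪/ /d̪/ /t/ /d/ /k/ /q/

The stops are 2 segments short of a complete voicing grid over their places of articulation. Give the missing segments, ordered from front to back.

/ɡ/, /ɢ/

bilabial: voiceless /p/, voiced /b/.
dental: voiceless /t̪/, voiced /d̪/.
alveolar: voiceless /t/, voiced /d/.
velar: voiceless /k/, voiced —.
uvular: voiceless /q/, voiced —.
Gaps, from front to back: velar lacks voiced (/ɡ/); uvular lacks voiced (/ɢ/).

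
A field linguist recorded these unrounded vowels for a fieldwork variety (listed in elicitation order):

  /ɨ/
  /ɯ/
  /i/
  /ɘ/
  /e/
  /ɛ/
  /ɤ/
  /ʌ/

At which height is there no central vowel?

low-mid

Front: /i/ (high), /e/ (high-mid), /ɛ/ (low-mid).
Central: /ɨ/ (high), /ɘ/ (high-mid).
Back: /ɯ/ (high), /ɤ/ (high-mid), /ʌ/ (low-mid).
Every height has a central member except low-mid, where /ɜ/ would be expected.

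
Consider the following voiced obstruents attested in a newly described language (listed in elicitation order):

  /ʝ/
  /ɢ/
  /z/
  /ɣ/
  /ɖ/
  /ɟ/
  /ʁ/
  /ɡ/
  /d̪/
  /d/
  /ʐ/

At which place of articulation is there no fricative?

dental

dental: stop /d̪/, fricative —.
alveolar: stop /d/, fricative /z/.
retroflex: stop /ɖ/, fricative /ʐ/.
palatal: stop /ɟ/, fricative /ʝ/.
velar: stop /ɡ/, fricative /ɣ/.
uvular: stop /ɢ/, fricative /ʁ/.
Every place of articulation has a fricative member except dental, where /ð/ would be expected.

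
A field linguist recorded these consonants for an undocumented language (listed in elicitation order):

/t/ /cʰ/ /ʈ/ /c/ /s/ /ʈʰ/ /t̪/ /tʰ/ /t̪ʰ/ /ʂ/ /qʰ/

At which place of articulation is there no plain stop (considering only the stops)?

uvular

Plain: /t̪/ (dental), /t/ (alveolar), /ʈ/ (retroflex), /c/ (palatal).
Aspirated: /t̪ʰ/ (dental), /tʰ/ (alveolar), /ʈʰ/ (retroflex), /cʰ/ (palatal), /qʰ/ (uvular).
Every place of articulation has a plain member except uvular, where /q/ would be expected.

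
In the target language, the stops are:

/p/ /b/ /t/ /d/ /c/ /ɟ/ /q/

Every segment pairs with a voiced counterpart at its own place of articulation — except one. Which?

/q/

Bilabial: /p/ ~ /b/
Alveolar: /t/ ~ /d/
Palatal: /c/ ~ /ɟ/
Uvular: only /q/ (voiceless); no voiced partner.
So /q/ is the unpaired segment.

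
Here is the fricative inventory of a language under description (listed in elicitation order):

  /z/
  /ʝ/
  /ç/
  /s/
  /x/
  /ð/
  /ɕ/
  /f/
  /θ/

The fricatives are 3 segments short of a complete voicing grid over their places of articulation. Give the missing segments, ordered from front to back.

/v/, /ʑ/, /ɣ/

place of articulation  voiceless  voiced  
labiodental       f         —       
dental            θ         ð       
alveolar          s         z       
alveolo-palatal   ɕ         —       
palatal           ç         ʝ       
velar             x         —       
Gaps, from front to back: labiodental lacks voiced (/v/); alveolo-palatal lacks voiced (/ʑ/); velar lacks voiced (/ɣ/).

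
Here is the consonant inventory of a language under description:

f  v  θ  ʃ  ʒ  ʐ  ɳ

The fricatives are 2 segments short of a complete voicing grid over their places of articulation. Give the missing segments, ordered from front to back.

/ð/, /ʂ/

labiodental: voiceless /f/, voiced /v/.
dental: voiceless /θ/, voiced —.
postalveolar: voiceless /ʃ/, voiced /ʒ/.
retroflex: voiceless —, voiced /ʐ/.
Gaps, from front to back: dental lacks voiced (/ð/); retroflex lacks voiceless (/ʂ/).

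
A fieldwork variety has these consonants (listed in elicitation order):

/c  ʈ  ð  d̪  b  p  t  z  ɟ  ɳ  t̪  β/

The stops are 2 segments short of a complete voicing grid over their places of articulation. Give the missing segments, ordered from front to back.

/d/, /ɖ/

place of articulation  voiceless  voiced  
bilabial          p         b       
dental            t̪        d̪      
alveolar          t         —       
retroflex         ʈ         —       
palatal           c         ɟ       
Gaps, from front to back: alveolar lacks voiced (/d/); retroflex lacks voiced (/ɖ/).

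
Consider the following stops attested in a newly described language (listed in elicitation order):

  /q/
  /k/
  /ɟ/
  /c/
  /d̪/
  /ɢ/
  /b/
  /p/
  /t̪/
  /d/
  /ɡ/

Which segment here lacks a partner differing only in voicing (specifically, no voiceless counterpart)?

/d/

Bilabial: /p/ ~ /b/
Dental: /t̪/ ~ /d̪/
Palatal: /c/ ~ /ɟ/
Velar: /k/ ~ /ɡ/
Uvular: /q/ ~ /ɢ/
Alveolar: only /d/ (voiced); no voiceless partner.
So /d/ is the unpaired segment.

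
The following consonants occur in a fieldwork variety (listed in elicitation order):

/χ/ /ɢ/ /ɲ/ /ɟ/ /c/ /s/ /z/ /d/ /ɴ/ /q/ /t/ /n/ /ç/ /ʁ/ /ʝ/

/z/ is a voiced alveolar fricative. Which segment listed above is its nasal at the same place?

The nasal at the same place is an alveolar nasal — in this inventory, /n/.

/n/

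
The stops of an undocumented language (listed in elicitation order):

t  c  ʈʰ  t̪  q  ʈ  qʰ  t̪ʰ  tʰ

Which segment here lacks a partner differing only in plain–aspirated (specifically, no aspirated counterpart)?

Dental: /t̪/ ~ /t̪ʰ/
Alveolar: /t/ ~ /tʰ/
Retroflex: /ʈ/ ~ /ʈʰ/
Uvular: /q/ ~ /qʰ/
Palatal: only /c/ (plain); no aspirated partner.
So /c/ is the unpaired segment.

/c/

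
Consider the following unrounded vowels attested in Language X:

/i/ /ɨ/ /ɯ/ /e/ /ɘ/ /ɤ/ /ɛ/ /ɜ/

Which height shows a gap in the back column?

low-mid

height            front     central   back    
high              i         ɨ         ɯ       
high-mid          e         ɘ         ɤ       
low-mid           ɛ         ɜ         —       
Every height has a back member except low-mid, where /ʌ/ would be expected.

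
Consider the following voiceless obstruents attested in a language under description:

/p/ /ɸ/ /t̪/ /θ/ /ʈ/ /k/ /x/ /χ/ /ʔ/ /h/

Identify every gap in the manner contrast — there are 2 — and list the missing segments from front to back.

/ʂ/, /q/

place of articulation  stop      fricative
bilabial          p         ɸ       
dental            t̪        θ       
retroflex         ʈ         —       
velar             k         x       
uvular            —         χ       
glottal           ʔ         h       
Gaps, from front to back: retroflex lacks fricative (/ʂ/); uvular lacks stop (/q/).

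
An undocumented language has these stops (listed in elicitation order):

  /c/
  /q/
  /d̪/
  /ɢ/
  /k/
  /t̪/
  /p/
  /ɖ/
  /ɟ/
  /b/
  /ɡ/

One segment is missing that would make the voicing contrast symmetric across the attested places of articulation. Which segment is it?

/ʈ/

place of articulation  voiceless  voiced  
bilabial          p         b       
dental            t̪        d̪      
retroflex         —         ɖ       
palatal           c         ɟ       
velar             k         ɡ       
uvular            q         ɢ       
The retroflex row has no voiceless member, so the gap is the voiceless retroflex stop /ʈ/.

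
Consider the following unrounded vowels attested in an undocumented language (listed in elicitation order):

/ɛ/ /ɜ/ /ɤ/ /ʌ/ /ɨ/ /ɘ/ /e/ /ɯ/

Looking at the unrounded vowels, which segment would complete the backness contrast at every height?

/i/

height            front     central   back    
high              —         ɨ         ɯ       
high-mid          e         ɘ         ɤ       
low-mid           ɛ         ɜ         ʌ       
The high row has no front member, so the gap is the high front unrounded vowel /i/.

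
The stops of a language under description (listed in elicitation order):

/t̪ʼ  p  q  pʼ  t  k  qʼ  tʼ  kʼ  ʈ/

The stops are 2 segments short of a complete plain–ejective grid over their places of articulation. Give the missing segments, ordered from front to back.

bilabial: plain /p/, ejective /pʼ/.
dental: plain —, ejective /t̪ʼ/.
alveolar: plain /t/, ejective /tʼ/.
retroflex: plain /ʈ/, ejective —.
velar: plain /k/, ejective /kʼ/.
uvular: plain /q/, ejective /qʼ/.
Gaps, from front to back: dental lacks plain (/t̪/); retroflex lacks ejective (/ʈʼ/).

/t̪/, /ʈʼ/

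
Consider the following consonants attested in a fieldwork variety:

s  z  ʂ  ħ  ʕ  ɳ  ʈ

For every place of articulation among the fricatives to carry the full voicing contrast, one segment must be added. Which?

alveolar: voiceless /s/, voiced /z/.
retroflex: voiceless /ʂ/, voiced —.
pharyngeal: voiceless /ħ/, voiced /ʕ/.
The retroflex row has no voiced member, so the gap is the voiced retroflex fricative /ʐ/.

/ʐ/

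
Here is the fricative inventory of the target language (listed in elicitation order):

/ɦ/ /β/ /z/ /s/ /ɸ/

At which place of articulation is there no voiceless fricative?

glottal

place of articulation  voiceless  voiced  
bilabial          ɸ         β       
alveolar          s         z       
glottal           —         ɦ       
Every place of articulation has a voiceless member except glottal, where /h/ would be expected.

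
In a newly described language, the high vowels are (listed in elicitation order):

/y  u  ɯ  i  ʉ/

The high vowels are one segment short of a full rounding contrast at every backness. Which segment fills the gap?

/ɨ/

front: unrounded /i/, rounded /y/.
central: unrounded —, rounded /ʉ/.
back: unrounded /ɯ/, rounded /u/.
The central row has no unrounded member, so the gap is the central unrounded vowel /ɨ/.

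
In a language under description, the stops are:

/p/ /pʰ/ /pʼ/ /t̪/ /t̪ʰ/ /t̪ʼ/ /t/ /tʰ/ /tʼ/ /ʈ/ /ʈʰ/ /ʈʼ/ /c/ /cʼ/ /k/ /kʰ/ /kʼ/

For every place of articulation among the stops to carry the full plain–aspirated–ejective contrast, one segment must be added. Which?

/cʰ/

place of articulation  plain     aspirated  ejective
bilabial          p         pʰ        pʼ      
dental            t̪        t̪ʰ       t̪ʼ     
alveolar          t         tʰ        tʼ      
retroflex         ʈ         ʈʰ        ʈʼ      
palatal           c         —         cʼ      
velar             k         kʰ        kʼ      
The palatal row has no aspirated member, so the gap is the aspirated palatal stop /cʰ/.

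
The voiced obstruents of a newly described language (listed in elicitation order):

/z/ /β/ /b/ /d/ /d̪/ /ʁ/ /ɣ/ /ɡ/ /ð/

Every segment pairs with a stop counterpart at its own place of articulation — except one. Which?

/ʁ/

Bilabial: /b/ ~ /β/
Dental: /d̪/ ~ /ð/
Alveolar: /d/ ~ /z/
Velar: /ɡ/ ~ /ɣ/
Uvular: only /ʁ/ (fricative); no stop partner.
So /ʁ/ is the unpaired segment.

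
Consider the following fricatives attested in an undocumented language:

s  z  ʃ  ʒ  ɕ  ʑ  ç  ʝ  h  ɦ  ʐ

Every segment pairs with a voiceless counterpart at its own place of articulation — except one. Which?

/ʐ/

Alveolar: /s/ ~ /z/
Postalveolar: /ʃ/ ~ /ʒ/
Alveolo-palatal: /ɕ/ ~ /ʑ/
Palatal: /ç/ ~ /ʝ/
Glottal: /h/ ~ /ɦ/
Retroflex: only /ʐ/ (voiced); no voiceless partner.
So /ʐ/ is the unpaired segment.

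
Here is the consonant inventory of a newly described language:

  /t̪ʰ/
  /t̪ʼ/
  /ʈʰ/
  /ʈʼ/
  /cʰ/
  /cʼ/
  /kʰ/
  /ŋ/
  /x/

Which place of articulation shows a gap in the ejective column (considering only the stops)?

dental: aspirated /t̪ʰ/, ejective /t̪ʼ/.
retroflex: aspirated /ʈʰ/, ejective /ʈʼ/.
palatal: aspirated /cʰ/, ejective /cʼ/.
velar: aspirated /kʰ/, ejective —.
Every place of articulation has an ejective member except velar, where /kʼ/ would be expected.

velar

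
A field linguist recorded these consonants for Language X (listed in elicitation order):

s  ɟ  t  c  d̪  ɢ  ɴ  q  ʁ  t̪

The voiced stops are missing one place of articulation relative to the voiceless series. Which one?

alveolar

dental: voiceless /t̪/, voiced /d̪/.
alveolar: voiceless /t/, voiced —.
palatal: voiceless /c/, voiced /ɟ/.
uvular: voiceless /q/, voiced /ɢ/.
Every place of articulation has a voiced member except alveolar, where /d/ would be expected.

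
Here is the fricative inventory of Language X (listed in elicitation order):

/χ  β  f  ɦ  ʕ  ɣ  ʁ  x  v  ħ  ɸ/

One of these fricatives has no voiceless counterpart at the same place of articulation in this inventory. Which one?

Bilabial: /ɸ/ ~ /β/
Labiodental: /f/ ~ /v/
Velar: /x/ ~ /ɣ/
Uvular: /χ/ ~ /ʁ/
Pharyngeal: /ħ/ ~ /ʕ/
Glottal: only /ɦ/ (voiced); no voiceless partner.
So /ɦ/ is the unpaired segment.

/ɦ/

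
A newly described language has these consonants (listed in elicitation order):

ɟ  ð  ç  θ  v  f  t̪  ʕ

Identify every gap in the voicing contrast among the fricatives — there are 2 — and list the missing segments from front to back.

place of articulation  voiceless  voiced  
labiodental       f         v       
dental            θ         ð       
palatal           ç         —       
pharyngeal        —         ʕ       
Gaps, from front to back: palatal lacks voiced (/ʝ/); pharyngeal lacks voiceless (/ħ/).

/ʝ/, /ħ/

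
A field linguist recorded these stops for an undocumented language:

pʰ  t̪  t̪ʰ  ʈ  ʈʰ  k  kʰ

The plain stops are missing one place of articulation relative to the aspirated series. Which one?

bilabial

bilabial: plain —, aspirated /pʰ/.
dental: plain /t̪/, aspirated /t̪ʰ/.
retroflex: plain /ʈ/, aspirated /ʈʰ/.
velar: plain /k/, aspirated /kʰ/.
Every place of articulation has a plain member except bilabial, where /p/ would be expected.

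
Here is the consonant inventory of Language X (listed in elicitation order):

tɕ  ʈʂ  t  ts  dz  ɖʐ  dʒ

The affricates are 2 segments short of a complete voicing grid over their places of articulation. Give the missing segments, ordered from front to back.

alveolar: voiceless /ts/, voiced /dz/.
postalveolar: voiceless —, voiced /dʒ/.
retroflex: voiceless /ʈʂ/, voiced /ɖʐ/.
alveolo-palatal: voiceless /tɕ/, voiced —.
Gaps, from front to back: postalveolar lacks voiceless (/tʃ/); alveolo-palatal lacks voiced (/dʑ/).

/tʃ/, /dʑ/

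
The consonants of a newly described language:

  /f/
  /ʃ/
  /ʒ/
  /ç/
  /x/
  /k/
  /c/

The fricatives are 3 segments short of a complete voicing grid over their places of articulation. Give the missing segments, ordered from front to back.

/v/, /ʝ/, /ɣ/

place of articulation  voiceless  voiced  
labiodental       f         —       
postalveolar      ʃ         ʒ       
palatal           ç         —       
velar             x         —       
Gaps, from front to back: labiodental lacks voiced (/v/); palatal lacks voiced (/ʝ/); velar lacks voiced (/ɣ/).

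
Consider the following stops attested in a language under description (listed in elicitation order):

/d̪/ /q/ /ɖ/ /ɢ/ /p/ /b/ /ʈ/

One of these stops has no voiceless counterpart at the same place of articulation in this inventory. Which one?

/d̪/

Bilabial: /p/ ~ /b/
Retroflex: /ʈ/ ~ /ɖ/
Uvular: /q/ ~ /ɢ/
Dental: only /d̪/ (voiced); no voiceless partner.
So /d̪/ is the unpaired segment.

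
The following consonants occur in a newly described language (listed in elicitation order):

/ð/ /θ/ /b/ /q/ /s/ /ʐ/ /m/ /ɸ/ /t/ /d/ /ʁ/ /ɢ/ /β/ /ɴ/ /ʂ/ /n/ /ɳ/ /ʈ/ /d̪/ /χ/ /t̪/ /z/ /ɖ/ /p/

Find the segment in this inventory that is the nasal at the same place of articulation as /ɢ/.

/ɢ/ is a voiced uvular stop.
The nasal at the same place is an uvular nasal — in this inventory, /ɴ/.

/ɴ/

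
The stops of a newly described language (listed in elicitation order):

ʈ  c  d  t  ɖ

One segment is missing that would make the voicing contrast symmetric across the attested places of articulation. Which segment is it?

Voiceless: /t/ (alveolar), /ʈ/ (retroflex), /c/ (palatal).
Voiced: /d/ (alveolar), /ɖ/ (retroflex).
The palatal row has no voiced member, so the gap is the voiced palatal stop /ɟ/.

/ɟ/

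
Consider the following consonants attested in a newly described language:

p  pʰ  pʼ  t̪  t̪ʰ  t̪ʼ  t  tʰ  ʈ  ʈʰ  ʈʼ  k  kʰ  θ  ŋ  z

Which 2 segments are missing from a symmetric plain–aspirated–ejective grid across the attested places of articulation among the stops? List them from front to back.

/tʼ/, /kʼ/

Plain: /p/ (bilabial), /t̪/ (dental), /t/ (alveolar), /ʈ/ (retroflex), /k/ (velar).
Aspirated: /pʰ/ (bilabial), /t̪ʰ/ (dental), /tʰ/ (alveolar), /ʈʰ/ (retroflex), /kʰ/ (velar).
Ejective: /pʼ/ (bilabial), /t̪ʼ/ (dental), /ʈʼ/ (retroflex).
Gaps, from front to back: alveolar lacks ejective (/tʼ/); velar lacks ejective (/kʼ/).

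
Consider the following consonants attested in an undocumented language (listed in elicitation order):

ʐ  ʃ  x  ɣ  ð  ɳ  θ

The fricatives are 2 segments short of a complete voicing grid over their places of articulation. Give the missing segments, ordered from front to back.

/ʒ/, /ʂ/

Voiceless: /θ/ (dental), /ʃ/ (postalveolar), /x/ (velar).
Voiced: /ð/ (dental), /ʐ/ (retroflex), /ɣ/ (velar).
Gaps, from front to back: postalveolar lacks voiced (/ʒ/); retroflex lacks voiceless (/ʂ/).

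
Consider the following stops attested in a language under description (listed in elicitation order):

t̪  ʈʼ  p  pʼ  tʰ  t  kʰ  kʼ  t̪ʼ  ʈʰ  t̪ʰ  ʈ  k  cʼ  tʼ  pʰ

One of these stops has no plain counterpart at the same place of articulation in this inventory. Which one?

/cʼ/

Bilabial: /p/ ~ /pʰ/ ~ /pʼ/
Dental: /t̪/ ~ /t̪ʰ/ ~ /t̪ʼ/
Alveolar: /t/ ~ /tʰ/ ~ /tʼ/
Retroflex: /ʈ/ ~ /ʈʰ/ ~ /ʈʼ/
Velar: /k/ ~ /kʰ/ ~ /kʼ/
Palatal: only /cʼ/ (ejective); no plain partner.
So /cʼ/ is the unpaired segment.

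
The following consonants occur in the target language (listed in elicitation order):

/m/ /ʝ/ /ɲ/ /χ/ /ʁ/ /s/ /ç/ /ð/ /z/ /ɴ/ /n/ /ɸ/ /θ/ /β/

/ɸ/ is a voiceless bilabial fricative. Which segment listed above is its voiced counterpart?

/β/

The voiced counterpart is a voiced bilabial fricative — in this inventory, /β/.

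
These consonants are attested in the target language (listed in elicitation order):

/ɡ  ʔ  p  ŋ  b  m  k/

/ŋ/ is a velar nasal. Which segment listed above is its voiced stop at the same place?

The voiced stop at the same place is a voiced velar stop — in this inventory, /ɡ/.

/ɡ/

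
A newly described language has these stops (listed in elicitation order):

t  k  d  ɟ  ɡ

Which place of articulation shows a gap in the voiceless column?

Voiceless: /t/ (alveolar), /k/ (velar).
Voiced: /d/ (alveolar), /ɟ/ (palatal), /ɡ/ (velar).
Every place of articulation has a voiceless member except palatal, where /c/ would be expected.

palatal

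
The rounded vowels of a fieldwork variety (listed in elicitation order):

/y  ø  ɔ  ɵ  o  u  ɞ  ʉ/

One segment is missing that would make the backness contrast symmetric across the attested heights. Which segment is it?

/œ/

high: front /y/, central /ʉ/, back /u/.
high-mid: front /ø/, central /ɵ/, back /o/.
low-mid: front —, central /ɞ/, back /ɔ/.
The low-mid row has no front member, so the gap is the low-mid front rounded vowel /œ/.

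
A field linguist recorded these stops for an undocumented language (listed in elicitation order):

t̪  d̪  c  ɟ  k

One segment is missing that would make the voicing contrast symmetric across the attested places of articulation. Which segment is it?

dental: voiceless /t̪/, voiced /d̪/.
palatal: voiceless /c/, voiced /ɟ/.
velar: voiceless /k/, voiced —.
The velar row has no voiced member, so the gap is the voiced velar stop /ɡ/.

/ɡ/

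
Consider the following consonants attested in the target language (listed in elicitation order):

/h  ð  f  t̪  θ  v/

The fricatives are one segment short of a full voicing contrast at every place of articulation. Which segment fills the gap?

place of articulation  voiceless  voiced  
labiodental       f         v       
dental            θ         ð       
glottal           h         —       
The glottal row has no voiced member, so the gap is the voiced glottal fricative /ɦ/.

/ɦ/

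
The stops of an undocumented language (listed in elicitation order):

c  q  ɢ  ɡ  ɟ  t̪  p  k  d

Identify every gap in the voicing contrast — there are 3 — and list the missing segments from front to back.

bilabial: voiceless /p/, voiced —.
dental: voiceless /t̪/, voiced —.
alveolar: voiceless —, voiced /d/.
palatal: voiceless /c/, voiced /ɟ/.
velar: voiceless /k/, voiced /ɡ/.
uvular: voiceless /q/, voiced /ɢ/.
Gaps, from front to back: bilabial lacks voiced (/b/); dental lacks voiced (/d̪/); alveolar lacks voiceless (/t/).

/b/, /d̪/, /t/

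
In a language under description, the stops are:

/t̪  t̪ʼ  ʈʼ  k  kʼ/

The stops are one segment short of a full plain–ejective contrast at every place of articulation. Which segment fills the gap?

dental: plain /t̪/, ejective /t̪ʼ/.
retroflex: plain —, ejective /ʈʼ/.
velar: plain /k/, ejective /kʼ/.
The retroflex row has no plain member, so the gap is the plain retroflex stop /ʈ/.

/ʈ/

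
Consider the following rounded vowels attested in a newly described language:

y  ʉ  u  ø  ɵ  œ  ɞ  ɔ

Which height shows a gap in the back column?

high: front /y/, central /ʉ/, back /u/.
high-mid: front /ø/, central /ɵ/, back —.
low-mid: front /œ/, central /ɞ/, back /ɔ/.
Every height has a back member except high-mid, where /o/ would be expected.

high-mid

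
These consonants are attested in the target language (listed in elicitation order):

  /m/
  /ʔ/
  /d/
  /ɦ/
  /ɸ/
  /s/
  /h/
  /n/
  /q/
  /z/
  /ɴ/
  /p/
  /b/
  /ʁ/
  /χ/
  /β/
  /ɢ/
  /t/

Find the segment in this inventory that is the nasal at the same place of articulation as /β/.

/β/ is a voiced bilabial fricative.
The nasal at the same place is a bilabial nasal — in this inventory, /m/.

/m/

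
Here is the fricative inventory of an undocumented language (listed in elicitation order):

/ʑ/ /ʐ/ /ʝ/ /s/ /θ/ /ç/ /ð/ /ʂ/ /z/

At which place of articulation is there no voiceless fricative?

alveolo-palatal

Voiceless: /θ/ (dental), /s/ (alveolar), /ʂ/ (retroflex), /ç/ (palatal).
Voiced: /ð/ (dental), /z/ (alveolar), /ʐ/ (retroflex), /ʑ/ (alveolo-palatal), /ʝ/ (palatal).
Every place of articulation has a voiceless member except alveolo-palatal, where /ɕ/ would be expected.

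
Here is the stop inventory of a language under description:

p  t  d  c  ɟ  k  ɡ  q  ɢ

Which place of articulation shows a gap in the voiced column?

bilabial: voiceless /p/, voiced —.
alveolar: voiceless /t/, voiced /d/.
palatal: voiceless /c/, voiced /ɟ/.
velar: voiceless /k/, voiced /ɡ/.
uvular: voiceless /q/, voiced /ɢ/.
Every place of articulation has a voiced member except bilabial, where /b/ would be expected.

bilabial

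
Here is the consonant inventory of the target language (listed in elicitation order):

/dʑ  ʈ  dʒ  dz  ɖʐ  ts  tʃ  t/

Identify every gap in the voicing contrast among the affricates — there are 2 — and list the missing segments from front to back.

alveolar: voiceless /ts/, voiced /dz/.
postalveolar: voiceless /tʃ/, voiced /dʒ/.
retroflex: voiceless —, voiced /ɖʐ/.
alveolo-palatal: voiceless —, voiced /dʑ/.
Gaps, from front to back: retroflex lacks voiceless (/ʈʂ/); alveolo-palatal lacks voiceless (/tɕ/).

/ʈʂ/, /tɕ/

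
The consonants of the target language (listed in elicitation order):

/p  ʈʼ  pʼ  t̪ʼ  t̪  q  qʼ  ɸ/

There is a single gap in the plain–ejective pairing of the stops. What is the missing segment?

/ʈ/

bilabial: plain /p/, ejective /pʼ/.
dental: plain /t̪/, ejective /t̪ʼ/.
retroflex: plain —, ejective /ʈʼ/.
uvular: plain /q/, ejective /qʼ/.
The retroflex row has no plain member, so the gap is the plain retroflex stop /ʈ/.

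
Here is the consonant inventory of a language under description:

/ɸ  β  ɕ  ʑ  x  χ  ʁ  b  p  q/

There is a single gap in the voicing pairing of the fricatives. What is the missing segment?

place of articulation  voiceless  voiced  
bilabial          ɸ         β       
alveolo-palatal   ɕ         ʑ       
velar             x         —       
uvular            χ         ʁ       
The velar row has no voiced member, so the gap is the voiced velar fricative /ɣ/.

/ɣ/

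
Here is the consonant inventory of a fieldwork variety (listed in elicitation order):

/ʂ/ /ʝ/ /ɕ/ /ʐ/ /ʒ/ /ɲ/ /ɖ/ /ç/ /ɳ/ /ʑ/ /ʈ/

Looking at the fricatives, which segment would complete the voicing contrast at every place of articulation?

postalveolar: voiceless —, voiced /ʒ/.
retroflex: voiceless /ʂ/, voiced /ʐ/.
alveolo-palatal: voiceless /ɕ/, voiced /ʑ/.
palatal: voiceless /ç/, voiced /ʝ/.
The postalveolar row has no voiceless member, so the gap is the voiceless postalveolar fricative /ʃ/.

/ʃ/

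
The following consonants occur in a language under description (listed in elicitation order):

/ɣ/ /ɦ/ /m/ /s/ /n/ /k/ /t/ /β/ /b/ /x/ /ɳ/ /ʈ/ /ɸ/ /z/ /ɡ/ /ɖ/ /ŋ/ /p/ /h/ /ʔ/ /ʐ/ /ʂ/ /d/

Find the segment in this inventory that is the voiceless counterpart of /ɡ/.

/k/

/ɡ/ is a voiced velar stop.
The voiceless counterpart is a voiceless velar stop — in this inventory, /k/.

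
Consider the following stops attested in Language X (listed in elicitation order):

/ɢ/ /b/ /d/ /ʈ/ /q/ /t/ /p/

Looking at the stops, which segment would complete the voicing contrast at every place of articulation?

Voiceless: /p/ (bilabial), /t/ (alveolar), /ʈ/ (retroflex), /q/ (uvular).
Voiced: /b/ (bilabial), /d/ (alveolar), /ɢ/ (uvular).
The retroflex row has no voiced member, so the gap is the voiced retroflex stop /ɖ/.

/ɖ/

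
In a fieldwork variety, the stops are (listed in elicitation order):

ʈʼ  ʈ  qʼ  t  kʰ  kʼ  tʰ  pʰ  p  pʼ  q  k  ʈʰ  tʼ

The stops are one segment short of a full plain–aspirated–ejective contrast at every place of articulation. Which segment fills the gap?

place of articulation  plain     aspirated  ejective
bilabial          p         pʰ        pʼ      
alveolar          t         tʰ        tʼ      
retroflex         ʈ         ʈʰ        ʈʼ      
velar             k         kʰ        kʼ      
uvular            q         —         qʼ      
The uvular row has no aspirated member, so the gap is the aspirated uvular stop /qʰ/.

/qʰ/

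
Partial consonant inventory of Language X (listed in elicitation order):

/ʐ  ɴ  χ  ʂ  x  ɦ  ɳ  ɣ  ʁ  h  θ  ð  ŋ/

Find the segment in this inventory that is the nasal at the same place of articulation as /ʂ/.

/ʂ/ is a voiceless retroflex fricative.
The nasal at the same place is a retroflex nasal — in this inventory, /ɳ/.

/ɳ/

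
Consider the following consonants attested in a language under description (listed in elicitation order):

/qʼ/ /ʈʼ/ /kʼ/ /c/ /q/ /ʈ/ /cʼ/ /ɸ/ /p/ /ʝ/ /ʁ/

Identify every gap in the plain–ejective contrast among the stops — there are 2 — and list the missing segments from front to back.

/pʼ/, /k/

Plain: /p/ (bilabial), /ʈ/ (retroflex), /c/ (palatal), /q/ (uvular).
Ejective: /ʈʼ/ (retroflex), /cʼ/ (palatal), /kʼ/ (velar), /qʼ/ (uvular).
Gaps, from front to back: bilabial lacks ejective (/pʼ/); velar lacks plain (/k/).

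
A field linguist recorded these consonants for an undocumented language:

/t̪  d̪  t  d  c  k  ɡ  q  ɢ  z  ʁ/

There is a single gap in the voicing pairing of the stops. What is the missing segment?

Voiceless: /t̪/ (dental), /t/ (alveolar), /c/ (palatal), /k/ (velar), /q/ (uvular).
Voiced: /d̪/ (dental), /d/ (alveolar), /ɡ/ (velar), /ɢ/ (uvular).
The palatal row has no voiced member, so the gap is the voiced palatal stop /ɟ/.

/ɟ/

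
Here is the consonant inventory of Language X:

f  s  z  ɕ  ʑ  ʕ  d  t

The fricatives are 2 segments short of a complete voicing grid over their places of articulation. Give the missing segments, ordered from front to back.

/v/, /ħ/

labiodental: voiceless /f/, voiced —.
alveolar: voiceless /s/, voiced /z/.
alveolo-palatal: voiceless /ɕ/, voiced /ʑ/.
pharyngeal: voiceless —, voiced /ʕ/.
Gaps, from front to back: labiodental lacks voiced (/v/); pharyngeal lacks voiceless (/ħ/).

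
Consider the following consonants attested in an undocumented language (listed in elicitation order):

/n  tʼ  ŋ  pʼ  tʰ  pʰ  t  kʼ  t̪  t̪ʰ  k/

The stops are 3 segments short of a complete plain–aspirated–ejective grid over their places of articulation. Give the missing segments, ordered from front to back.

place of articulation  plain     aspirated  ejective
bilabial          —         pʰ        pʼ      
dental            t̪        t̪ʰ       —       
alveolar          t         tʰ        tʼ      
velar             k         —         kʼ      
Gaps, from front to back: bilabial lacks plain (/p/); dental lacks ejective (/t̪ʼ/); velar lacks aspirated (/kʰ/).

/p/, /t̪ʼ/, /kʰ/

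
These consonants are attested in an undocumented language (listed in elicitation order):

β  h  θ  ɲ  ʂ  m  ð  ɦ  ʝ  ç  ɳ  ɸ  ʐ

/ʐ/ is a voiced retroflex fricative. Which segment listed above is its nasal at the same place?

/ɳ/

The nasal at the same place is a retroflex nasal — in this inventory, /ɳ/.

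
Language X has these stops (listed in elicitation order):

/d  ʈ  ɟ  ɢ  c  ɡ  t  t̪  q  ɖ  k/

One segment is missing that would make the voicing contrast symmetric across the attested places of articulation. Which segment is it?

/d̪/

dental: voiceless /t̪/, voiced —.
alveolar: voiceless /t/, voiced /d/.
retroflex: voiceless /ʈ/, voiced /ɖ/.
palatal: voiceless /c/, voiced /ɟ/.
velar: voiceless /k/, voiced /ɡ/.
uvular: voiceless /q/, voiced /ɢ/.
The dental row has no voiced member, so the gap is the voiced dental stop /d̪/.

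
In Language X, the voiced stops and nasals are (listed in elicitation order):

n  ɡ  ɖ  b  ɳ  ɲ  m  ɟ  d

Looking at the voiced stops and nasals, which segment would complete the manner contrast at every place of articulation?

/ŋ/

Oral stop: /b/ (bilabial), /d/ (alveolar), /ɖ/ (retroflex), /ɟ/ (palatal), /ɡ/ (velar).
Nasal: /m/ (bilabial), /n/ (alveolar), /ɳ/ (retroflex), /ɲ/ (palatal).
The velar row has no nasal member, so the gap is the velar nasal /ŋ/.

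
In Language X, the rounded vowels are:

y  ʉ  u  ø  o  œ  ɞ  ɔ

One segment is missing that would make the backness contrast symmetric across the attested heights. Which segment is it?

/ɵ/

high: front /y/, central /ʉ/, back /u/.
high-mid: front /ø/, central —, back /o/.
low-mid: front /œ/, central /ɞ/, back /ɔ/.
The high-mid row has no central member, so the gap is the high-mid central rounded vowel /ɵ/.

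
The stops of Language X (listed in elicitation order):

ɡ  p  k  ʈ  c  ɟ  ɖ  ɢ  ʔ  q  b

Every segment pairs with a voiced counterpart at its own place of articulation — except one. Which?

Bilabial: /p/ ~ /b/
Retroflex: /ʈ/ ~ /ɖ/
Palatal: /c/ ~ /ɟ/
Velar: /k/ ~ /ɡ/
Uvular: /q/ ~ /ɢ/
Glottal: only /ʔ/ (voiceless); no voiced partner.
So /ʔ/ is the unpaired segment.

/ʔ/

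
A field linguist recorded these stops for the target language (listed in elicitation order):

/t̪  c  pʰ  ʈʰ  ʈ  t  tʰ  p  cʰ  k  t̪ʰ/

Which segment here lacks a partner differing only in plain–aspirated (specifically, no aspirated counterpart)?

/k/

Bilabial: /p/ ~ /pʰ/
Dental: /t̪/ ~ /t̪ʰ/
Alveolar: /t/ ~ /tʰ/
Retroflex: /ʈ/ ~ /ʈʰ/
Palatal: /c/ ~ /cʰ/
Velar: only /k/ (plain); no aspirated partner.
So /k/ is the unpaired segment.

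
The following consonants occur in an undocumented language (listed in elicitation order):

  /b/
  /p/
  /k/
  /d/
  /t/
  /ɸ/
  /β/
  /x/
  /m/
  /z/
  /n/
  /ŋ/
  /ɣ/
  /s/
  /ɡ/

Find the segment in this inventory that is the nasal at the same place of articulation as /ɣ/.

/ŋ/

/ɣ/ is a voiced velar fricative.
The nasal at the same place is a velar nasal — in this inventory, /ŋ/.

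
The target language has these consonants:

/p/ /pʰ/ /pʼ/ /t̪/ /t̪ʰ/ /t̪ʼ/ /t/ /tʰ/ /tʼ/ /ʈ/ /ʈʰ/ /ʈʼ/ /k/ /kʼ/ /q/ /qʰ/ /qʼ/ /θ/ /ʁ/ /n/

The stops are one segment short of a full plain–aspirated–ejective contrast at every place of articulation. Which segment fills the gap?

bilabial: plain /p/, aspirated /pʰ/, ejective /pʼ/.
dental: plain /t̪/, aspirated /t̪ʰ/, ejective /t̪ʼ/.
alveolar: plain /t/, aspirated /tʰ/, ejective /tʼ/.
retroflex: plain /ʈ/, aspirated /ʈʰ/, ejective /ʈʼ/.
velar: plain /k/, aspirated —, ejective /kʼ/.
uvular: plain /q/, aspirated /qʰ/, ejective /qʼ/.
The velar row has no aspirated member, so the gap is the aspirated velar stop /kʰ/.

/kʰ/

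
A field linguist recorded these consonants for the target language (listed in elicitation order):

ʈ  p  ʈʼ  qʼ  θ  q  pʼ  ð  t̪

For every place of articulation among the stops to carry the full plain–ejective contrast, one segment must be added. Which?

/t̪ʼ/

place of articulation  plain     ejective
bilabial          p         pʼ      
dental            t̪        —       
retroflex         ʈ         ʈʼ      
uvular            q         qʼ      
The dental row has no ejective member, so the gap is the ejective dental stop /t̪ʼ/.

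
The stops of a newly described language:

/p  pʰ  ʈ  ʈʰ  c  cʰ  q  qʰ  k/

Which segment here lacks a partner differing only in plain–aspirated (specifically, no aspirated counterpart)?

/k/

Bilabial: /p/ ~ /pʰ/
Retroflex: /ʈ/ ~ /ʈʰ/
Palatal: /c/ ~ /cʰ/
Uvular: /q/ ~ /qʰ/
Velar: only /k/ (plain); no aspirated partner.
So /k/ is the unpaired segment.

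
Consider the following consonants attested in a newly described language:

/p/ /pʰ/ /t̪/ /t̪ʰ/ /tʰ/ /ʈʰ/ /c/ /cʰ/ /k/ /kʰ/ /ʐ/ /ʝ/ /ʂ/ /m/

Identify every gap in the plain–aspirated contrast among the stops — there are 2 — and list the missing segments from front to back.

bilabial: plain /p/, aspirated /pʰ/.
dental: plain /t̪/, aspirated /t̪ʰ/.
alveolar: plain —, aspirated /tʰ/.
retroflex: plain —, aspirated /ʈʰ/.
palatal: plain /c/, aspirated /cʰ/.
velar: plain /k/, aspirated /kʰ/.
Gaps, from front to back: alveolar lacks plain (/t/); retroflex lacks plain (/ʈ/).

/t/, /ʈ/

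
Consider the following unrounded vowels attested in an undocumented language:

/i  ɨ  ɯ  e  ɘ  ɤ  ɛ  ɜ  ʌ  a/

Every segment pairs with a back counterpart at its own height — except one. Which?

/a/

High: /i/ ~ /ɨ/ ~ /ɯ/
High-mid: /e/ ~ /ɘ/ ~ /ɤ/
Low-mid: /ɛ/ ~ /ɜ/ ~ /ʌ/
Low: only /a/ (front); no back partner.
So /a/ is the unpaired segment.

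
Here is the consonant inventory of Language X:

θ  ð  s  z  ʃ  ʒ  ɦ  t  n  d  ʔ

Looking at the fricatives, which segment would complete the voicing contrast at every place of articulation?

/h/

dental: voiceless /θ/, voiced /ð/.
alveolar: voiceless /s/, voiced /z/.
postalveolar: voiceless /ʃ/, voiced /ʒ/.
glottal: voiceless —, voiced /ɦ/.
The glottal row has no voiceless member, so the gap is the voiceless glottal fricative /h/.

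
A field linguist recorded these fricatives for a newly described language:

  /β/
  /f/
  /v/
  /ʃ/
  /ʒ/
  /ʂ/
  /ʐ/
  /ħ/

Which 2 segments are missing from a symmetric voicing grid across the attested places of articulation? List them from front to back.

/ɸ/, /ʕ/

bilabial: voiceless —, voiced /β/.
labiodental: voiceless /f/, voiced /v/.
postalveolar: voiceless /ʃ/, voiced /ʒ/.
retroflex: voiceless /ʂ/, voiced /ʐ/.
pharyngeal: voiceless /ħ/, voiced —.
Gaps, from front to back: bilabial lacks voiceless (/ɸ/); pharyngeal lacks voiced (/ʕ/).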